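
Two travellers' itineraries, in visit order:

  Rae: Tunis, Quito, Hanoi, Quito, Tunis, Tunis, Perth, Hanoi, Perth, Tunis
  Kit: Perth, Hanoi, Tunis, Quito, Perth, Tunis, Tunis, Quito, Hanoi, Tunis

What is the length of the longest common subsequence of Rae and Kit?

6

Match Tunis at Rae[1]=Kit[3], Quito at Rae[2]=Kit[4], Tunis at Rae[5]=Kit[6], Tunis at Rae[6]=Kit[7], Hanoi at Rae[8]=Kit[9], Tunis at Rae[10]=Kit[10] — 6 stops in the same relative order in both. The LCS DP gives dp[10][10] = 6, so this is optimal.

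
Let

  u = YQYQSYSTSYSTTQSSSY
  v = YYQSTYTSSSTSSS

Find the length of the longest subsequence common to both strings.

One common subsequence of length 12: Y (u #1, v #1) → Y (u #3, v #2) → Q (u #4, v #3) → S (u #5, v #4) → Y (u #6, v #6) → S (u #7, v #8) → S (u #9, v #9) → S (u #11, v #10) → T (u #13, v #11) → S (u #15, v #12) → S (u #16, v #13) → S (u #17, v #14), and the DP table's final entry dp[18][14] is also 12, so no common subsequence is longer.

12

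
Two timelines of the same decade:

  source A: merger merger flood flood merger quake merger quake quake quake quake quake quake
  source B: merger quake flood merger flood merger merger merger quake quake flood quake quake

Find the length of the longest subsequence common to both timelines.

9

Pick merger at source A[1]=source B[1] → merger at source A[2]=source B[4] → flood at source A[3]=source B[5] → merger at source A[5]=source B[7] → merger at source A[7]=source B[8] → quake at source A[8]=source B[9] → quake at source A[9]=source B[10] → quake at source A[12]=source B[12] → quake at source A[13]=source B[13]; all 9 events appear in both, in order. Since dp[13][13] = 9, nothing longer is possible.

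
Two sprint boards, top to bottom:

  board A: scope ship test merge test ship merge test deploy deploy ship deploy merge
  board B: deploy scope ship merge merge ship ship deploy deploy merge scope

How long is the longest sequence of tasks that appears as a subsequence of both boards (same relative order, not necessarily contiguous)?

Pick scope at board A[1]=board B[2]; then ship at board A[2]=board B[3]; then merge at board A[4]=board B[5]; then ship at board A[6]=board B[7]; then deploy at board A[10]=board B[8]; then deploy at board A[12]=board B[9]; then merge at board A[13]=board B[10]; all 7 tasks appear in both, in order. Since dp[13][11] = 7, nothing longer is possible.

7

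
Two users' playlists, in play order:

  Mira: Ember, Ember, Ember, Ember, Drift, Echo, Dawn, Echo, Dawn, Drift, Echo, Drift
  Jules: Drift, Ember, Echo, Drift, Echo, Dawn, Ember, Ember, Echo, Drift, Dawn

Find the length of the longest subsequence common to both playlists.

One common subsequence of length 6: Ember [1,2], Drift [5,4], Echo [6,5], Dawn [7,6], Echo [8,9], Dawn [9,11]. The LCS DP gives dp[12][11] = 6, so this is optimal.

6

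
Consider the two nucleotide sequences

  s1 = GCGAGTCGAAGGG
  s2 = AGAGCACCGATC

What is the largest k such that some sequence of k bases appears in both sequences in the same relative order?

6

Taking G at s1[1]=s2[4], C at s1[2]=s2[8], G at s1[3]=s2[9], A at s1[4]=s2[10], T at s1[6]=s2[11], C at s1[7]=s2[12] gives a common subsequence of length 6. dp[13][12] = 6 confirms this is the maximum.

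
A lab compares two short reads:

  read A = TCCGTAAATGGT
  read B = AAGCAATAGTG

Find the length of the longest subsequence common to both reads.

Pick C (read A #3, read B #4), A (read A #6, read B #5), A (read A #7, read B #6), A (read A #8, read B #8), T (read A #9, read B #10), G (read A #11, read B #11); all 6 bases appear in both, in order, and the DP table's final entry dp[12][11] is also 6, so no common subsequence is longer.

6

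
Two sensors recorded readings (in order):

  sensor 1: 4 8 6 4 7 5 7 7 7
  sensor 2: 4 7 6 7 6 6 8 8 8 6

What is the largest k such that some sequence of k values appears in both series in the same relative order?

3

Let dp[i][j] be the LCS length of the first i values of sensor 1 and the first j values of sensor 2. dp[i][j] = dp[i-1][j-1]+1 when the i-th and j-th values match, else max(dp[i-1][j], dp[i][j-1]).
    ·  4  7  6  7  6  6  8  8  8  6
 ·  0  0  0  0  0  0  0  0  0  0  0
 4  0  1  1  1  1  1  1  1  1  1  1
 8  0  1  1  1  1  1  1  2  2  2  2
 6  0  1  1  2  2  2  2  2  2  2  3
 4  0  1  1  2  2  2  2  2  2  2  3
 7  0  1  2  2  3  3  3  3  3  3  3
 5  0  1  2  2  3  3  3  3  3  3  3
 7  0  1  2  2  3  3  3  3  3  3  3
 7  0  1  2  2  3  3  3  3  3  3  3
 7  0  1  2  2  3  3  3  3  3  3  3
dp[9][10] = 3. One LCS (by backtracking along matches): 4, 8, 6.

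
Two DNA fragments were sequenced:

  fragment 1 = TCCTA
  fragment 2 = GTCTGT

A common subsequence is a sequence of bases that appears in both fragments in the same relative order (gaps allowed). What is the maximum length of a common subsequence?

Pick T at fragment 1[1]=fragment 2[2], then C at fragment 1[2]=fragment 2[3], then T at fragment 1[4]=fragment 2[6]; all 3 bases appear in both, in order. Since dp[5][6] = 3, nothing longer is possible.

3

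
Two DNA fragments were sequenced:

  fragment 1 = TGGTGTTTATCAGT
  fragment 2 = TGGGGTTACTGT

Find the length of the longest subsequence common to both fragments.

Taking T at fragment 1[1]=fragment 2[1]; then G at fragment 1[2]=fragment 2[3]; then G at fragment 1[3]=fragment 2[4]; then G at fragment 1[5]=fragment 2[5]; then T at fragment 1[7]=fragment 2[6]; then T at fragment 1[8]=fragment 2[7]; then A at fragment 1[9]=fragment 2[8]; then T at fragment 1[10]=fragment 2[10]; then G at fragment 1[13]=fragment 2[11]; then T at fragment 1[14]=fragment 2[12] gives a common subsequence of length 10. The LCS DP gives dp[14][12] = 10, so this is optimal.

10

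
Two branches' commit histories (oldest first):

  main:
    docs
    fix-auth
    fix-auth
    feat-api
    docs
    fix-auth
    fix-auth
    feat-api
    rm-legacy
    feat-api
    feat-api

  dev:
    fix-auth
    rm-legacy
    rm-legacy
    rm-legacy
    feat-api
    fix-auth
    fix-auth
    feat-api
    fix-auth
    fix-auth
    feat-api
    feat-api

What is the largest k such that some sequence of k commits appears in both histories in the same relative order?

7

Pick fix-auth at main[2]=dev[6], fix-auth at main[3]=dev[7], feat-api at main[4]=dev[8], fix-auth at main[6]=dev[9], fix-auth at main[7]=dev[10], feat-api at main[10]=dev[11], feat-api at main[11]=dev[12]; all 7 commits appear in both, in order. Since dp[11][12] = 7, nothing longer is possible.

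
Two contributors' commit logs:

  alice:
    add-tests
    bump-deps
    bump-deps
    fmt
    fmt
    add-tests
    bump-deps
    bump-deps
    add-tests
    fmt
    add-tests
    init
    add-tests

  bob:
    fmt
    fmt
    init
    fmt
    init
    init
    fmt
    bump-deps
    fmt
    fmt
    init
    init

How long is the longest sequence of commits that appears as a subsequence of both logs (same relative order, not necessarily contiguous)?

Taking fmt at alice[4]=bob[4]; then fmt at alice[5]=bob[7]; then bump-deps at alice[7]=bob[8]; then fmt at alice[10]=bob[10]; then init at alice[12]=bob[12] gives a common subsequence of length 5. dp[13][12] = 5 confirms this is the maximum.

5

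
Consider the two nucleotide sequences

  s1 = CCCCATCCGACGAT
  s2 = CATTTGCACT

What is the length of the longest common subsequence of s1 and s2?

Pick C (s1 #4, s2 #1), then A (s1 #5, s2 #2), then T (s1 #6, s2 #5), then C (s1 #8, s2 #7), then A (s1 #10, s2 #8), then C (s1 #11, s2 #9), then T (s1 #14, s2 #10); all 7 bases appear in both, in order. Since dp[14][10] = 7, nothing longer is possible.

7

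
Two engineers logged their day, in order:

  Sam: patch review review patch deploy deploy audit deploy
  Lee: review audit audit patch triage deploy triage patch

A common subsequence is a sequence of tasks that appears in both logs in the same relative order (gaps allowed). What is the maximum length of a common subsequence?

Pick review [2,1] → patch [4,4] → deploy [5,6]; all 3 tasks appear in both, in order. dp[8][8] = 3 confirms this is the maximum.

3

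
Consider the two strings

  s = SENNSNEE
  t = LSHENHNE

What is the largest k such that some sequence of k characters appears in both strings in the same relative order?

One common subsequence of length 5: S at s[1]=t[2] → E at s[2]=t[4] → N at s[3]=t[5] → N at s[6]=t[7] → E at s[8]=t[8]. The LCS DP gives dp[8][8] = 5, so this is optimal.

5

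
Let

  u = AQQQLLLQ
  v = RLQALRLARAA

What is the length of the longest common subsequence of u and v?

One common subsequence of length 3: A [1,4] → L [5,5] → L [6,7], and the DP table's final entry dp[8][11] is also 3, so no common subsequence is longer.

3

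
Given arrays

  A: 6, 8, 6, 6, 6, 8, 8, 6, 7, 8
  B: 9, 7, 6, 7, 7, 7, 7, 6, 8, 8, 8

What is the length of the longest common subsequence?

5

Pick 6 (A #1, B #3), 6 (A #5, B #8), 8 (A #6, B #9), 8 (A #7, B #10), 8 (A #10, B #11); all 5 values appear in both, in order. dp[10][11] = 5 confirms this is the maximum.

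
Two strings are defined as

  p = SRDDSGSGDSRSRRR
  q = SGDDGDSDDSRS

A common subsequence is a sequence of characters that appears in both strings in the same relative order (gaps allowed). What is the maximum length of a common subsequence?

Taking S [1,1], D [3,3], D [4,4], G [6,5], S [7,7], D [9,9], S [10,10], R [11,11], S [12,12] gives a common subsequence of length 9. The LCS DP gives dp[15][12] = 9, so this is optimal.

9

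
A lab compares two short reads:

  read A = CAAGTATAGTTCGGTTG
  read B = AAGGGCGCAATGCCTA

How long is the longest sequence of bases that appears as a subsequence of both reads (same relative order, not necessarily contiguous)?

8

One common subsequence of length 8: A at read A[2]=read B[1] → A at read A[3]=read B[2] → G at read A[4]=read B[7] → A at read A[6]=read B[10] → T at read A[7]=read B[11] → G at read A[9]=read B[12] → C at read A[12]=read B[14] → T at read A[15]=read B[15]. The LCS DP gives dp[17][16] = 8, so this is optimal.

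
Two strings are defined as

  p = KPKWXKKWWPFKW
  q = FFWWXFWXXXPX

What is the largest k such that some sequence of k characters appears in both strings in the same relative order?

4

Pick W [4,4], X [5,5], W [8,7], P [10,11]; all 4 characters appear in both, in order, and the DP table's final entry dp[13][12] is also 4, so no common subsequence is longer.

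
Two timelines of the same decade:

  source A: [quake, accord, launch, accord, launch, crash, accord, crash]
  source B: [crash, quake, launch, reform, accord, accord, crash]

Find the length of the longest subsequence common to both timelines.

Taking quake at source A[1]=source B[2] → launch at source A[3]=source B[3] → accord at source A[4]=source B[5] → accord at source A[7]=source B[6] → crash at source A[8]=source B[7] gives a common subsequence of length 5. The LCS DP gives dp[8][7] = 5, so this is optimal.

5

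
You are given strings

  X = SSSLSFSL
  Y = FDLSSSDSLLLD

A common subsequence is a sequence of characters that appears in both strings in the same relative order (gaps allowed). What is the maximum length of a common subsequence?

Taking S (X #1, Y #5), S (X #2, Y #6), S (X #3, Y #8), L (X #4, Y #10), L (X #8, Y #11) gives a common subsequence of length 5. dp[8][12] = 5 confirms this is the maximum.

5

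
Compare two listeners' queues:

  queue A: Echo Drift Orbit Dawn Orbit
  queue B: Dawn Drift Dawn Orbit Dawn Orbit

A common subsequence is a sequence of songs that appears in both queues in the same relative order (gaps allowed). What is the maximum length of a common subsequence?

Taking Drift [2,2]; then Orbit [3,4]; then Dawn [4,5]; then Orbit [5,6] gives a common subsequence of length 4. The LCS DP gives dp[5][6] = 4, so this is optimal.

4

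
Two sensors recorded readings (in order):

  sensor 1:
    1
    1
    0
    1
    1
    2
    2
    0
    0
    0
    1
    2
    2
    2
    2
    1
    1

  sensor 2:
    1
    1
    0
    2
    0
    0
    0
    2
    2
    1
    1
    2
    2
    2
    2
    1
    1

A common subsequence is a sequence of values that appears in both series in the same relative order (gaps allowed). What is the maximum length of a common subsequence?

14

Taking 1 (sensor 1 #1, sensor 2 #1), then 1 (sensor 1 #2, sensor 2 #2), then 0 (sensor 1 #3, sensor 2 #3), then 2 (sensor 1 #7, sensor 2 #4), then 0 (sensor 1 #8, sensor 2 #5), then 0 (sensor 1 #9, sensor 2 #6), then 0 (sensor 1 #10, sensor 2 #7), then 1 (sensor 1 #11, sensor 2 #11), then 2 (sensor 1 #12, sensor 2 #12), then 2 (sensor 1 #13, sensor 2 #13), then 2 (sensor 1 #14, sensor 2 #14), then 2 (sensor 1 #15, sensor 2 #15), then 1 (sensor 1 #16, sensor 2 #16), then 1 (sensor 1 #17, sensor 2 #17) gives a common subsequence of length 14, and the DP table's final entry dp[17][17] is also 14, so no common subsequence is longer.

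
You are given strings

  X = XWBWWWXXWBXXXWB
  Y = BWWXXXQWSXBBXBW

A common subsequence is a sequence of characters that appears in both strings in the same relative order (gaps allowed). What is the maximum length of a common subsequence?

Match B at X[3]=Y[1] → W at X[4]=Y[2] → W at X[5]=Y[3] → X at X[7]=Y[5] → X at X[8]=Y[6] → W at X[9]=Y[8] → B at X[10]=Y[12] → X at X[11]=Y[13] → W at X[14]=Y[15] — 9 characters in the same relative order in both. Since dp[15][15] = 9, nothing longer is possible.

9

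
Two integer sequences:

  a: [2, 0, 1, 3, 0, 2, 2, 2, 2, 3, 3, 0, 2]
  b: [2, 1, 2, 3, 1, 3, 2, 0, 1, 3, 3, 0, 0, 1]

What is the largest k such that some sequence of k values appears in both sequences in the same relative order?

7

Pick 2 at a[1]=b[3] → 1 at a[3]=b[5] → 3 at a[4]=b[6] → 0 at a[5]=b[8] → 3 at a[10]=b[10] → 3 at a[11]=b[11] → 0 at a[12]=b[13]; all 7 values appear in both, in order. dp[13][14] = 7 confirms this is the maximum.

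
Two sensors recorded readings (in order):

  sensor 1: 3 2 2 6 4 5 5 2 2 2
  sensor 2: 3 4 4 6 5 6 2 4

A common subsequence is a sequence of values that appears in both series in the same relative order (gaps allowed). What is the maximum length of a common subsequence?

4

Let dp[i][j] be the LCS length of the first i values of sensor 1 and the first j values of sensor 2. dp[i][j] = dp[i-1][j-1]+1 when the i-th and j-th values match, else max(dp[i-1][j], dp[i][j-1]).
    ·  3  4  4  6  5  6  2  4
 ·  0  0  0  0  0  0  0  0  0
 3  0  1  1  1  1  1  1  1  1
 2  0  1  1  1  1  1  1  2  2
 2  0  1  1  1  1  1  1  2  2
 6  0  1  1  1  2  2  2  2  2
 4  0  1  2  2  2  2  2  2  3
 5  0  1  2  2  2  3  3  3  3
 5  0  1  2  2  2  3  3  3  3
 2  0  1  2  2  2  3  3  4  4
 2  0  1  2  2  2  3  3  4  4
 2  0  1  2  2  2  3  3  4  4
dp[10][8] = 4. One LCS (by backtracking along matches): 3, 6, 5, 2.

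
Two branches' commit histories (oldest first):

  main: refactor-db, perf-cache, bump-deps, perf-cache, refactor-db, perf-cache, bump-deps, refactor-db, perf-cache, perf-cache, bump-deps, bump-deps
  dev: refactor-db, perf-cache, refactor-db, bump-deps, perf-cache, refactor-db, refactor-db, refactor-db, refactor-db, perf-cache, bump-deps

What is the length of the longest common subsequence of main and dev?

8

Pick refactor-db [1,1], then perf-cache [2,2], then bump-deps [3,4], then perf-cache [4,5], then refactor-db [5,8], then refactor-db [8,9], then perf-cache [10,10], then bump-deps [12,11]; all 8 commits appear in both, in order, and the DP table's final entry dp[12][11] is also 8, so no common subsequence is longer.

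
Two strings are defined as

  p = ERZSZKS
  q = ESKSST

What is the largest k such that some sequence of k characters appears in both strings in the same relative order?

4

Let dp[i][j] be the LCS length of the first i characters of p and the first j characters of q. dp[i][j] = dp[i-1][j-1]+1 when the i-th and j-th characters match, else max(dp[i-1][j], dp[i][j-1]).
    ·  E  S  K  S  S  T
 ·  0  0  0  0  0  0  0
 E  0  1  1  1  1  1  1
 R  0  1  1  1  1  1  1
 Z  0  1  1  1  1  1  1
 S  0  1  2  2  2  2  2
 Z  0  1  2  2  2  2  2
 K  0  1  2  3  3  3  3
 S  0  1  2  3  4  4  4
dp[7][6] = 4. One LCS (by backtracking along matches): ESKS.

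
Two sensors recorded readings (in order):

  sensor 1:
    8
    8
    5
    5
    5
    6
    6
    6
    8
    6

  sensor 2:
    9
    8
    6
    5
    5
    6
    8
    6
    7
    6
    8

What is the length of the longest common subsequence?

7

Let dp[i][j] be the LCS length of the first i values of sensor 1 and the first j values of sensor 2. dp[i][j] = dp[i-1][j-1]+1 when the i-th and j-th values match, else max(dp[i-1][j], dp[i][j-1]).
    ·  9  8  6  5  5  6  8  6  7  6  8
 ·  0  0  0  0  0  0  0  0  0  0  0  0
 8  0  0  1  1  1  1  1  1  1  1  1  1
 8  0  0  1  1  1  1  1  2  2  2  2  2
 5  0  0  1  1  2  2  2  2  2  2  2  2
 5  0  0  1  1  2  3  3  3  3  3  3  3
 5  0  0  1  1  2  3  3  3  3  3  3  3
 6  0  0  1  2  2  3  4  4  4  4  4  4
 6  0  0  1  2  2  3  4  4  5  5  5  5
 6  0  0  1  2  2  3  4  4  5  5  6  6
 8  0  0  1  2  2  3  4  5  5  5  6  7
 6  0  0  1  2  2  3  4  5  6  6  6  7
dp[10][11] = 7. One LCS (by backtracking along matches): 8, 5, 5, 6, 6, 6, 8.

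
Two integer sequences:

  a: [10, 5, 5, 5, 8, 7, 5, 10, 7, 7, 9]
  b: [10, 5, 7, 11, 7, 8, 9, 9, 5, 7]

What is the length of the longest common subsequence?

5

Match 10 [1,1], 5 [2,2], 8 [5,6], 5 [7,9], 7 [10,10] — 5 values in the same relative order in both. dp[11][10] = 5 confirms this is the maximum.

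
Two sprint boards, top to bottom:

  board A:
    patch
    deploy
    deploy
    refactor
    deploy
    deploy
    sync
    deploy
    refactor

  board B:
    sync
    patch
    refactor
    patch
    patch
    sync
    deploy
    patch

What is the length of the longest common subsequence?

4

Match patch (board A #1, board B #2), refactor (board A #4, board B #3), sync (board A #7, board B #6), deploy (board A #8, board B #7) — 4 tasks in the same relative order in both. The LCS DP gives dp[9][8] = 4, so this is optimal.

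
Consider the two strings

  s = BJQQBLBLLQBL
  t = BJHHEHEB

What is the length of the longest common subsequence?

3

Let dp[i][j] be the LCS length of the first i characters of s and the first j characters of t. dp[i][j] = dp[i-1][j-1]+1 when the i-th and j-th characters match, else max(dp[i-1][j], dp[i][j-1]).
    ·  B  J  H  H  E  H  E  B
 ·  0  0  0  0  0  0  0  0  0
 B  0  1  1  1  1  1  1  1  1
 J  0  1  2  2  2  2  2  2  2
 Q  0  1  2  2  2  2  2  2  2
 Q  0  1  2  2  2  2  2  2  2
 B  0  1  2  2  2  2  2  2  3
 L  0  1  2  2  2  2  2  2  3
 B  0  1  2  2  2  2  2  2  3
 L  0  1  2  2  2  2  2  2  3
 L  0  1  2  2  2  2  2  2  3
 Q  0  1  2  2  2  2  2  2  3
 B  0  1  2  2  2  2  2  2  3
 L  0  1  2  2  2  2  2  2  3
dp[12][8] = 3. One LCS (by backtracking along matches): BJB.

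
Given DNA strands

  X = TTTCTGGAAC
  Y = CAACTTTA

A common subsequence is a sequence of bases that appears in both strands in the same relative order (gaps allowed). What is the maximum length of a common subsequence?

4

Match T at X[2]=Y[5]; then T at X[3]=Y[6]; then T at X[5]=Y[7]; then A at X[9]=Y[8] — 4 bases in the same relative order in both. Since dp[10][8] = 4, nothing longer is possible.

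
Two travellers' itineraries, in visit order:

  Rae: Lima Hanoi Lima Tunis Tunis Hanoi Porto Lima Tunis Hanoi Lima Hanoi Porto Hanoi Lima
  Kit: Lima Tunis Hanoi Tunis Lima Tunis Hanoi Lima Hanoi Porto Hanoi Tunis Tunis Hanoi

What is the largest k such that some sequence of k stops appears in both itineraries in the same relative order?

One common subsequence of length 10: Lima [1,1] → Hanoi [2,3] → Tunis [5,4] → Lima [8,5] → Tunis [9,6] → Hanoi [10,7] → Lima [11,8] → Hanoi [12,9] → Porto [13,10] → Hanoi [14,14], and the DP table's final entry dp[15][14] is also 10, so no common subsequence is longer.

10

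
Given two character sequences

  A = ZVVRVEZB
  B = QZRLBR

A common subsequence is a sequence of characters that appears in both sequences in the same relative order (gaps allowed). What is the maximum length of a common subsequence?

3

Let dp[i][j] be the LCS length of the first i characters of A and the first j characters of B. dp[i][j] = dp[i-1][j-1]+1 when the i-th and j-th characters match, else max(dp[i-1][j], dp[i][j-1]).
    ·  Q  Z  R  L  B  R
 ·  0  0  0  0  0  0  0
 Z  0  0  1  1  1  1  1
 V  0  0  1  1  1  1  1
 V  0  0  1  1  1  1  1
 R  0  0  1  2  2  2  2
 V  0  0  1  2  2  2  2
 E  0  0  1  2  2  2  2
 Z  0  0  1  2  2  2  2
 B  0  0  1  2  2  3  3
dp[8][6] = 3. One LCS (by backtracking along matches): ZRB.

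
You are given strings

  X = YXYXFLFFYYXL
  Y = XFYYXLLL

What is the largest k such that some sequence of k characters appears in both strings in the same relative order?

Let dp[i][j] be the LCS length of the first i characters of X and the first j characters of Y. dp[i][j] = dp[i-1][j-1]+1 when the i-th and j-th characters match, else max(dp[i-1][j], dp[i][j-1]).
    ·  X  F  Y  Y  X  L  L  L
 ·  0  0  0  0  0  0  0  0  0
 Y  0  0  0  1  1  1  1  1  1
 X  0  1  1  1  1  2  2  2  2
 Y  0  1  1  2  2  2  2  2  2
 X  0  1  1  2  2  3  3  3  3
 F  0  1  2  2  2  3  3  3  3
 L  0  1  2  2  2  3  4  4  4
 F  0  1  2  2  2  3  4  4  4
 F  0  1  2  2  2  3  4  4  4
 Y  0  1  2  3  3  3  4  4  4
 Y  0  1  2  3  4  4  4  4  4
 X  0  1  2  3  4  5  5  5  5
 L  0  1  2  3  4  5  6  6  6
dp[12][8] = 6. One LCS (by backtracking along matches): XFYYXL.

6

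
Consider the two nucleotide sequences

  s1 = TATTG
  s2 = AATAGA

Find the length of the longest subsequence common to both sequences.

3

Taking T (s1 #1, s2 #3) → A (s1 #2, s2 #4) → G (s1 #5, s2 #5) gives a common subsequence of length 3. dp[5][6] = 3 confirms this is the maximum.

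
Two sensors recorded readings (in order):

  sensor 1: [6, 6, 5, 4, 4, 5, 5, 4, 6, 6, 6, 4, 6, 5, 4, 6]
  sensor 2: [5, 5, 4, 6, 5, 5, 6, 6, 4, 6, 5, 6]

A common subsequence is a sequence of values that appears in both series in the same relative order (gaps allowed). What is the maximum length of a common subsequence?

10

Pick 5 (sensor 1 #3, sensor 2 #2) → 4 (sensor 1 #4, sensor 2 #3) → 5 (sensor 1 #6, sensor 2 #5) → 5 (sensor 1 #7, sensor 2 #6) → 6 (sensor 1 #10, sensor 2 #7) → 6 (sensor 1 #11, sensor 2 #8) → 4 (sensor 1 #12, sensor 2 #9) → 6 (sensor 1 #13, sensor 2 #10) → 5 (sensor 1 #14, sensor 2 #11) → 6 (sensor 1 #16, sensor 2 #12); all 10 values appear in both, in order, and the DP table's final entry dp[16][12] is also 10, so no common subsequence is longer.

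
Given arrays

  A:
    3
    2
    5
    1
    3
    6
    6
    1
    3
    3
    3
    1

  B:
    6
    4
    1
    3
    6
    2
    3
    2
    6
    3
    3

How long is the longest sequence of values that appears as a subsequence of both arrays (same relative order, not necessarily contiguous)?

6

Let dp[i][j] be the LCS length of the first i values of A and the first j values of B. dp[i][j] = dp[i-1][j-1]+1 when the i-th and j-th values match, else max(dp[i-1][j], dp[i][j-1]).
    ·  6  4  1  3  6  2  3  2  6  3  3
 ·  0  0  0  0  0  0  0  0  0  0  0  0
 3  0  0  0  0  1  1  1  1  1  1  1  1
 2  0  0  0  0  1  1  2  2  2  2  2  2
 5  0  0  0  0  1  1  2  2  2  2  2  2
 1  0  0  0  1  1  1  2  2  2  2  2  2
 3  0  0  0  1  2  2  2  3  3  3  3  3
 6  0  1  1  1  2  3  3  3  3  4  4  4
 6  0  1  1  1  2  3  3  3  3  4  4  4
 1  0  1  1  2  2  3  3  3  3  4  4  4
 3  0  1  1  2  3  3  3  4  4  4  5  5
 3  0  1  1  2  3  3  3  4  4  4  5  6
 3  0  1  1  2  3  3  3  4  4  4  5  6
 1  0  1  1  2  3  3  3  4  4  4  5  6
dp[12][11] = 6. One LCS (by backtracking along matches): 3, 2, 3, 6, 3, 3.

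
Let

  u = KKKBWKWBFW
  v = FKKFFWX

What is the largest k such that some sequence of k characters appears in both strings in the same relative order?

One common subsequence of length 4: K [1,2], K [2,3], F [9,5], W [10,6], and the DP table's final entry dp[10][7] is also 4, so no common subsequence is longer.

4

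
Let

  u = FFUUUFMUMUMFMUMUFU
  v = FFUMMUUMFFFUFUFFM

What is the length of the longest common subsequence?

11

Pick F (u #1, v #1) → F (u #2, v #2) → U (u #3, v #3) → M (u #7, v #5) → U (u #8, v #6) → U (u #10, v #7) → M (u #11, v #8) → F (u #12, v #11) → U (u #14, v #12) → U (u #16, v #14) → F (u #17, v #16); all 11 characters appear in both, in order. Since dp[18][17] = 11, nothing longer is possible.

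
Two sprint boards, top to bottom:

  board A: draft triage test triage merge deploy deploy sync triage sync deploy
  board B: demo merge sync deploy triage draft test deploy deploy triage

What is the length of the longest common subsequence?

5

Match draft [1,6] → test [3,7] → deploy [6,8] → deploy [7,9] → triage [9,10] — 5 tasks in the same relative order in both. The LCS DP gives dp[11][10] = 5, so this is optimal.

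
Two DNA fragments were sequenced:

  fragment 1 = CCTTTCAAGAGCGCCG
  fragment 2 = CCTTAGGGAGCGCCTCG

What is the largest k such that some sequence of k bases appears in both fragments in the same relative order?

One common subsequence of length 13: C (fragment 1 #1, fragment 2 #1), then C (fragment 1 #2, fragment 2 #2), then T (fragment 1 #4, fragment 2 #3), then T (fragment 1 #5, fragment 2 #4), then A (fragment 1 #7, fragment 2 #5), then G (fragment 1 #9, fragment 2 #8), then A (fragment 1 #10, fragment 2 #9), then G (fragment 1 #11, fragment 2 #10), then C (fragment 1 #12, fragment 2 #11), then G (fragment 1 #13, fragment 2 #12), then C (fragment 1 #14, fragment 2 #14), then C (fragment 1 #15, fragment 2 #16), then G (fragment 1 #16, fragment 2 #17), and the DP table's final entry dp[16][17] is also 13, so no common subsequence is longer.

13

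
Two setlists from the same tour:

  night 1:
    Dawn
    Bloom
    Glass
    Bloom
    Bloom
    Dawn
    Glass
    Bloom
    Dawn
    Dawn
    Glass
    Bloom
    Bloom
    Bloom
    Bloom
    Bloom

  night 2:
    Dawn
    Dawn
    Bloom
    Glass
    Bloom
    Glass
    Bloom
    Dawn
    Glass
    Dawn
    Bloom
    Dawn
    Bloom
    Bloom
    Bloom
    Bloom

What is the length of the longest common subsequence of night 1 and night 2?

13

Taking Dawn [1,2], Bloom [2,3], Glass [3,4], Bloom [4,5], Bloom [5,7], Dawn [6,8], Glass [7,9], Bloom [8,11], Dawn [10,12], Bloom [13,13], Bloom [14,14], Bloom [15,15], Bloom [16,16] gives a common subsequence of length 13. Since dp[16][16] = 13, nothing longer is possible.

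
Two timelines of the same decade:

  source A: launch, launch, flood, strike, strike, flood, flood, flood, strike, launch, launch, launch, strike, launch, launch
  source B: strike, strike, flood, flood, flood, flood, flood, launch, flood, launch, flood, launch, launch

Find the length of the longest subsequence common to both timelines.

One common subsequence of length 9: strike at source A[4]=source B[1]; then strike at source A[5]=source B[2]; then flood at source A[6]=source B[5]; then flood at source A[7]=source B[6]; then flood at source A[8]=source B[7]; then launch at source A[10]=source B[8]; then launch at source A[11]=source B[10]; then launch at source A[14]=source B[12]; then launch at source A[15]=source B[13]. The LCS DP gives dp[15][13] = 9, so this is optimal.

9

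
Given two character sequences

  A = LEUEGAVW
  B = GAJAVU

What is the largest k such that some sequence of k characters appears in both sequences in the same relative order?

Taking G at A[5]=B[1]; then A at A[6]=B[4]; then V at A[7]=B[5] gives a common subsequence of length 3. Since dp[8][6] = 3, nothing longer is possible.

3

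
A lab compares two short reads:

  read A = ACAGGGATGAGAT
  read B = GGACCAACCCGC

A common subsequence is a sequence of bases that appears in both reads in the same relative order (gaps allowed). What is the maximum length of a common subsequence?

Pick A [1,3], C [2,5], A [3,6], A [7,7], G [9,11]; all 5 bases appear in both, in order. dp[13][12] = 5 confirms this is the maximum.

5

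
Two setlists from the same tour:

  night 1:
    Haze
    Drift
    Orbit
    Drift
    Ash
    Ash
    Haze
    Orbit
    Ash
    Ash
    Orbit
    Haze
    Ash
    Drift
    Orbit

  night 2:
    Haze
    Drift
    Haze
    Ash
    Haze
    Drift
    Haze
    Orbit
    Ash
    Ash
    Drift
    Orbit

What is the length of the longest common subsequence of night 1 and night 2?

9

Taking Haze [1,1], then Drift [2,2], then Drift [4,6], then Haze [7,7], then Orbit [8,8], then Ash [10,9], then Ash [13,10], then Drift [14,11], then Orbit [15,12] gives a common subsequence of length 9. dp[15][12] = 9 confirms this is the maximum.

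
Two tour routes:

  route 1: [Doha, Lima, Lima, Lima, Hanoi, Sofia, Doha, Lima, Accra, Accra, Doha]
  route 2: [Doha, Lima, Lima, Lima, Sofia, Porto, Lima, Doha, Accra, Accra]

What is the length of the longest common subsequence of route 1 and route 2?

8

Pick Doha [1,1], then Lima [2,2], then Lima [3,3], then Lima [4,4], then Sofia [6,5], then Doha [7,8], then Accra [9,9], then Accra [10,10]; all 8 stops appear in both, in order. Since dp[11][10] = 8, nothing longer is possible.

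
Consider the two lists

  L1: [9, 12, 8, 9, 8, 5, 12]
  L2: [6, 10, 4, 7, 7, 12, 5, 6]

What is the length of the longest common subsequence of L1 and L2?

Pick 12 at L1[2]=L2[6], then 5 at L1[6]=L2[7]; all 2 values appear in both, in order. The LCS DP gives dp[7][8] = 2, so this is optimal.

2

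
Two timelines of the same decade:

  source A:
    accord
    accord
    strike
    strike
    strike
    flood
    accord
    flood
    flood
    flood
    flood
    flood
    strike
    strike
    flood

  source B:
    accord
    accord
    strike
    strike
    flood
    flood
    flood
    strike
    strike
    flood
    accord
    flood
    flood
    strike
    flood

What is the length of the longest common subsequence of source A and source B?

Pick accord (source A #1, source B #1) → accord (source A #2, source B #2) → strike (source A #4, source B #3) → strike (source A #5, source B #4) → flood (source A #6, source B #5) → flood (source A #8, source B #6) → flood (source A #9, source B #7) → flood (source A #10, source B #10) → flood (source A #11, source B #12) → flood (source A #12, source B #13) → strike (source A #14, source B #14) → flood (source A #15, source B #15); all 12 events appear in both, in order. Since dp[15][15] = 12, nothing longer is possible.

12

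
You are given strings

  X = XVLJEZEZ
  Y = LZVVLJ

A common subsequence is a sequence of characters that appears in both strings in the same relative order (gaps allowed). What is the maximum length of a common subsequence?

3

Let dp[i][j] be the LCS length of the first i characters of X and the first j characters of Y. dp[i][j] = dp[i-1][j-1]+1 when the i-th and j-th characters match, else max(dp[i-1][j], dp[i][j-1]).
    ·  L  Z  V  V  L  J
 ·  0  0  0  0  0  0  0
 X  0  0  0  0  0  0  0
 V  0  0  0  1  1  1  1
 L  0  1  1  1  1  2  2
 J  0  1  1  1  1  2  3
 E  0  1  1  1  1  2  3
 Z  0  1  2  2  2  2  3
 E  0  1  2  2  2  2  3
 Z  0  1  2  2  2  2  3
dp[8][6] = 3. One LCS (by backtracking along matches): VLJ.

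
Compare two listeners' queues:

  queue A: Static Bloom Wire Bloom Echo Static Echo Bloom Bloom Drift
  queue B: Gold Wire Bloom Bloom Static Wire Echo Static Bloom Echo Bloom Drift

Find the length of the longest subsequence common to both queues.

One common subsequence of length 7: Static at queue A[1]=queue B[5], Wire at queue A[3]=queue B[6], Echo at queue A[5]=queue B[7], Static at queue A[6]=queue B[8], Echo at queue A[7]=queue B[10], Bloom at queue A[9]=queue B[11], Drift at queue A[10]=queue B[12]. dp[10][12] = 7 confirms this is the maximum.

7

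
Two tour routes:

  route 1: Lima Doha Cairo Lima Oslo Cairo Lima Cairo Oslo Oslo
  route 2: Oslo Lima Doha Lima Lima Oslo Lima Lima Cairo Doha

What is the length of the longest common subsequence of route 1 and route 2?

6

Pick Lima at route 1[1]=route 2[2], then Doha at route 1[2]=route 2[3], then Lima at route 1[4]=route 2[5], then Oslo at route 1[5]=route 2[6], then Lima at route 1[7]=route 2[8], then Cairo at route 1[8]=route 2[9]; all 6 stops appear in both, in order. The LCS DP gives dp[10][10] = 6, so this is optimal.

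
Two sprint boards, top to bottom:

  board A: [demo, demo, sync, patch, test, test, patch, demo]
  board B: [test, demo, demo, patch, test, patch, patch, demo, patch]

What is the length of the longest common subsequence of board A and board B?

Match demo [1,2], then demo [2,3], then patch [4,4], then test [5,5], then patch [7,7], then demo [8,8] — 6 tasks in the same relative order in both. dp[8][9] = 6 confirms this is the maximum.

6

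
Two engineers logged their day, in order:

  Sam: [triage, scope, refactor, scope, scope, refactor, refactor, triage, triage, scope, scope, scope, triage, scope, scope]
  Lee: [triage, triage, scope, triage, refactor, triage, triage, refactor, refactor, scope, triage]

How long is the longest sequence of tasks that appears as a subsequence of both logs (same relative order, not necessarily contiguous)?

7

Taking triage [1,2]; then scope [2,3]; then refactor [3,5]; then refactor [6,8]; then refactor [7,9]; then scope [12,10]; then triage [13,11] gives a common subsequence of length 7. dp[15][11] = 7 confirms this is the maximum.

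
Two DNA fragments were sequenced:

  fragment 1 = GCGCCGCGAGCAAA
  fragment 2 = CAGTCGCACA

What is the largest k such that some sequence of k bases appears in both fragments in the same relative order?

8

Pick C [2,1]; then G [3,3]; then C [5,5]; then G [6,6]; then C [7,7]; then A [9,8]; then C [11,9]; then A [14,10]; all 8 bases appear in both, in order. Since dp[14][10] = 8, nothing longer is possible.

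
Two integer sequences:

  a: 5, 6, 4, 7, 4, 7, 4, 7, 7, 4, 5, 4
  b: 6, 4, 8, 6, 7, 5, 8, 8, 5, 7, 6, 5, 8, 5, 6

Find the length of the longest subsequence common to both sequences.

5

Pick 6 (a #2, b #1), 4 (a #3, b #2), 7 (a #4, b #5), 7 (a #6, b #10), 5 (a #11, b #14); all 5 values appear in both, in order. dp[12][15] = 5 confirms this is the maximum.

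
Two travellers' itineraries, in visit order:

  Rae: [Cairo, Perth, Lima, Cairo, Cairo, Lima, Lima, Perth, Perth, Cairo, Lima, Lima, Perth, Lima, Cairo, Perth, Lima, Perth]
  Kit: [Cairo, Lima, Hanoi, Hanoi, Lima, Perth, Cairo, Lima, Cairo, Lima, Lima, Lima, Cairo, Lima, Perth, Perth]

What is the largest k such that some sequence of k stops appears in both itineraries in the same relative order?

One common subsequence of length 11: Cairo at Rae[1]=Kit[1], Perth at Rae[2]=Kit[6], Cairo at Rae[5]=Kit[7], Lima at Rae[7]=Kit[8], Cairo at Rae[10]=Kit[9], Lima at Rae[11]=Kit[10], Lima at Rae[12]=Kit[11], Lima at Rae[14]=Kit[12], Cairo at Rae[15]=Kit[13], Perth at Rae[16]=Kit[15], Perth at Rae[18]=Kit[16]. Since dp[18][16] = 11, nothing longer is possible.

11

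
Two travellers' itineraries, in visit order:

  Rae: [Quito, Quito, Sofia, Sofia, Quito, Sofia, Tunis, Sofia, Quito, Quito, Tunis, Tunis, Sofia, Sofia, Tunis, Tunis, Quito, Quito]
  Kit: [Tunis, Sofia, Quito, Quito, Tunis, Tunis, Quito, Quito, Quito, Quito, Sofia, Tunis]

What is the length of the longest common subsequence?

8

Match Tunis (Rae #7, Kit #1), then Sofia (Rae #8, Kit #2), then Quito (Rae #9, Kit #3), then Quito (Rae #10, Kit #4), then Tunis (Rae #11, Kit #5), then Tunis (Rae #12, Kit #6), then Sofia (Rae #14, Kit #11), then Tunis (Rae #16, Kit #12) — 8 stops in the same relative order in both, and the DP table's final entry dp[18][12] is also 8, so no common subsequence is longer.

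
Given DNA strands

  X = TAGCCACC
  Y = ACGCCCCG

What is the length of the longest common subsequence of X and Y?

6

One common subsequence of length 6: A (X #2, Y #1); then G (X #3, Y #3); then C (X #4, Y #4); then C (X #5, Y #5); then C (X #7, Y #6); then C (X #8, Y #7), and the DP table's final entry dp[8][8] is also 6, so no common subsequence is longer.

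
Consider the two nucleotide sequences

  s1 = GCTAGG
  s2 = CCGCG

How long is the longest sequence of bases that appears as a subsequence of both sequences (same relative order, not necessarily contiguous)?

3

Let dp[i][j] be the LCS length of the first i bases of s1 and the first j bases of s2. dp[i][j] = dp[i-1][j-1]+1 when the i-th and j-th bases match, else max(dp[i-1][j], dp[i][j-1]).
    ·  C  C  G  C  G
 ·  0  0  0  0  0  0
 G  0  0  0  1  1  1
 C  0  1  1  1  2  2
 T  0  1  1  1  2  2
 A  0  1  1  1  2  2
 G  0  1  1  2  2  3
 G  0  1  1  2  2  3
dp[6][5] = 3. One LCS (by backtracking along matches): GCG.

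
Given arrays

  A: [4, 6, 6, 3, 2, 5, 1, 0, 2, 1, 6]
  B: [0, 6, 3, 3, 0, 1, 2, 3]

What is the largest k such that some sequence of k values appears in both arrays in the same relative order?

Let dp[i][j] be the LCS length of the first i values of A and the first j values of B. dp[i][j] = dp[i-1][j-1]+1 when the i-th and j-th values match, else max(dp[i-1][j], dp[i][j-1]).
    ·  0  6  3  3  0  1  2  3
 ·  0  0  0  0  0  0  0  0  0
 4  0  0  0  0  0  0  0  0  0
 6  0  0  1  1  1  1  1  1  1
 6  0  0  1  1  1  1  1  1  1
 3  0  0  1  2  2  2  2  2  2
 2  0  0  1  2  2  2  2  3  3
 5  0  0  1  2  2  2  2  3  3
 1  0  0  1  2  2  2  3  3  3
 0  0  1  1  2  2  3  3  3  3
 2  0  1  1  2  2  3  3  4  4
 1  0  1  1  2  2  3  4  4  4
 6  0  1  2  2  2  3  4  4  4
dp[11][8] = 4. One LCS (by backtracking along matches): 6, 3, 1, 2.

4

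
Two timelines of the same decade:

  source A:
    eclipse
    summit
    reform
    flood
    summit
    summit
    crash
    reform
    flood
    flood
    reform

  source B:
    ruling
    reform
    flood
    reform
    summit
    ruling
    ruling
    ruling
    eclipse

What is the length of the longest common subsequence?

One common subsequence of length 3: reform (source A #3, source B #2) → flood (source A #4, source B #3) → summit (source A #5, source B #5). The LCS DP gives dp[11][9] = 3, so this is optimal.

3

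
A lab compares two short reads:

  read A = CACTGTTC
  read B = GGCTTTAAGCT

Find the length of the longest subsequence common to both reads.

Let dp[i][j] be the LCS length of the first i bases of read A and the first j bases of read B. dp[i][j] = dp[i-1][j-1]+1 when the i-th and j-th bases match, else max(dp[i-1][j], dp[i][j-1]).
    ·  G  G  C  T  T  T  A  A  G  C  T
 ·  0  0  0  0  0  0  0  0  0  0  0  0
 C  0  0  0  1  1  1  1  1  1  1  1  1
 A  0  0  0  1  1  1  1  2  2  2  2  2
 C  0  0  0  1  1  1  1  2  2  2  3  3
 T  0  0  0  1  2  2  2  2  2  2  3  4
 G  0  1  1  1  2  2  2  2  2  3  3  4
 T  0  1  1  1  2  3  3  3  3  3  3  4
 T  0  1  1  1  2  3  4  4  4  4  4  4
 C  0  1  1  2  2  3  4  4  4  4  5  5
dp[8][11] = 5. One LCS (by backtracking along matches): CTTTC.

5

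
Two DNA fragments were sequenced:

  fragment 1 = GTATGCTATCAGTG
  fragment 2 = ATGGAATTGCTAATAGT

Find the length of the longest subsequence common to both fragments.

Pick G at fragment 1[1]=fragment 2[4]; then T at fragment 1[2]=fragment 2[7]; then T at fragment 1[4]=fragment 2[8]; then G at fragment 1[5]=fragment 2[9]; then C at fragment 1[6]=fragment 2[10]; then T at fragment 1[7]=fragment 2[11]; then A at fragment 1[8]=fragment 2[13]; then T at fragment 1[9]=fragment 2[14]; then A at fragment 1[11]=fragment 2[15]; then G at fragment 1[12]=fragment 2[16]; then T at fragment 1[13]=fragment 2[17]; all 11 bases appear in both, in order. dp[14][17] = 11 confirms this is the maximum.

11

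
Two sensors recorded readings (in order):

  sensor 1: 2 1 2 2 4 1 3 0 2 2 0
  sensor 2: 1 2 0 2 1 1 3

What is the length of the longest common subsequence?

Let dp[i][j] be the LCS length of the first i values of sensor 1 and the first j values of sensor 2. dp[i][j] = dp[i-1][j-1]+1 when the i-th and j-th values match, else max(dp[i-1][j], dp[i][j-1]).
    ·  1  2  0  2  1  1  3
 ·  0  0  0  0  0  0  0  0
 2  0  0  1  1  1  1  1  1
 1  0  1  1  1  1  2  2  2
 2  0  1  2  2  2  2  2  2
 2  0  1  2  2  3  3  3  3
 4  0  1  2  2  3  3  3  3
 1  0  1  2  2  3  4  4  4
 3  0  1  2  2  3  4  4  5
 0  0  1  2  3  3  4  4  5
 2  0  1  2  3  4  4  4  5
 2  0  1  2  3  4  4  4  5
 0  0  1  2  3  4  4  4  5
dp[11][7] = 5. One LCS (by backtracking along matches): 1, 2, 2, 1, 3.

5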